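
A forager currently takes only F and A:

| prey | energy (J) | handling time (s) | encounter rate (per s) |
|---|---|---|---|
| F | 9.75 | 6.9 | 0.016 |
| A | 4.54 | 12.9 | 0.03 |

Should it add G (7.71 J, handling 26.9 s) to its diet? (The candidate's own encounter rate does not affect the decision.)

Yes

Intake rate on the current diet: R = (0.016×9.75 + 0.03×4.54) / (1 + 0.016×6.9 + 0.03×12.9) = 0.2922/1.497 = 0.1951 J/s.
G: E/h = 7.71/26.9 = 0.2866 J/s.
0.2866 > 0.1951, so adding G raises the average — include it.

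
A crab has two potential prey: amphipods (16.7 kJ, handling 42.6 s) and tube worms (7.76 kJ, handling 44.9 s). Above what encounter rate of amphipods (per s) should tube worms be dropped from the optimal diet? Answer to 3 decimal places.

At the threshold, the rate on amphipods alone equals the profitability of tube worms: λ·16.7/(1 + λ·42.6) = 7.76/44.9 = 0.1728.
Rearranging, λ(16.7 − 0.1728×42.6) = 0.1728, so λ = 0.1728/9.338 = 0.01851 per s.

0.019 per s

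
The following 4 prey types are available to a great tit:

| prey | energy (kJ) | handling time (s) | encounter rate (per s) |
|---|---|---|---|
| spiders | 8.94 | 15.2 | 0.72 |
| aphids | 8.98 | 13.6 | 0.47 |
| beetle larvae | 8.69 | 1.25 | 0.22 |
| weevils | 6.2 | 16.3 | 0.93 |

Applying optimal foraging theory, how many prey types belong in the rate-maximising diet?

1

Profitabilities (E/h, kJ/s): beetle larvae 6.95, aphids 0.66, spiders 0.588, weevils 0.38. Add prey in this order while the next type's profitability exceeds the intake rate on those already taken.
Rate on top 1: 1.499. aphids: 0.66 < 1.499 → exclude; stop.
Optimal diet: beetle larvae — 1 of 4 types.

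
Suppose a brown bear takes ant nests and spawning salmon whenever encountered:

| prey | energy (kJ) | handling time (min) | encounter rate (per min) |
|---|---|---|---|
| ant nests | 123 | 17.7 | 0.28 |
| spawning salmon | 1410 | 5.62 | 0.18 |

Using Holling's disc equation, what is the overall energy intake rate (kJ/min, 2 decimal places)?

41.37 kJ/min

R = Σλ_iE_i / (1 + Σλ_ih_i)
Numerator: 0.28×123 + 0.18×1410 = 288.2
Denominator: 1 + 0.28×17.7 + 0.18×5.62 = 6.968
R = 288.2/6.968 = 41.37 kJ/min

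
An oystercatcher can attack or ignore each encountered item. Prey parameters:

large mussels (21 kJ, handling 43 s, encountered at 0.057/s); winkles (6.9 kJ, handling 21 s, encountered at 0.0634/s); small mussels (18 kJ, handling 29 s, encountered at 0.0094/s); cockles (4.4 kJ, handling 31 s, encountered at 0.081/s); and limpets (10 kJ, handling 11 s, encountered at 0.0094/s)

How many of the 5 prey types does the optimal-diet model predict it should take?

3

Profitabilities (E/h, kJ/s): limpets 0.909, small mussels 0.621, large mussels 0.488, winkles 0.329, cockles 0.142. Add prey in this order while the next type's profitability exceeds the intake rate on those already taken.
Rate on top 1: 0.08519. small mussels: 0.621 > 0.08519 → include.
Rate on top 2: 0.1913. large mussels: 0.488 > 0.1913 → include.
Rate on top 3: 0.3816. winkles: 0.329 < 0.3816 → exclude; stop.
Optimal diet: limpets, small mussels, large mussels — 3 of 5 types.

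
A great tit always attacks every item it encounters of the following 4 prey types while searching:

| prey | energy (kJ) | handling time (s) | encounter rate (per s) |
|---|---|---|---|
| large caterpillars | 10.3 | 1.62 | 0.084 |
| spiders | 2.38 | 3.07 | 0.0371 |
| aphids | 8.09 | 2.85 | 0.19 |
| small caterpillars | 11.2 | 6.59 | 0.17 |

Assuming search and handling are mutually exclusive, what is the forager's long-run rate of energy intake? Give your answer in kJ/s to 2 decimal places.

R = (0.084×10.3 + 0.0371×2.38 + 0.19×8.09 + 0.17×11.2) / (1 + 0.084×1.62 + 0.0371×3.07 + 0.19×2.85 + 0.17×6.59) = 4.395/2.912 = 1.509 kJ/s.

1.51 kJ/s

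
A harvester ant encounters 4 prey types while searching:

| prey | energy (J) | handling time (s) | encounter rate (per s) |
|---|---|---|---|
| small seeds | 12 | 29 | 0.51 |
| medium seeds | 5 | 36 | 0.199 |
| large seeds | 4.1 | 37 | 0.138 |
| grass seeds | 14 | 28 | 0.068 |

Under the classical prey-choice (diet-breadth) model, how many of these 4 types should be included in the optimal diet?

Profitabilities (E/h, J/s): grass seeds 0.5, small seeds 0.414, medium seeds 0.139, large seeds 0.111. Add prey in this order while the next type's profitability exceeds the intake rate on those already taken.
Rate on top 1: 0.3278. small seeds: 0.414 > 0.3278 → include.
Rate on top 2: 0.3997. medium seeds: 0.139 < 0.3997 → exclude; stop.
Optimal diet: grass seeds, small seeds — 2 of 4 types.

2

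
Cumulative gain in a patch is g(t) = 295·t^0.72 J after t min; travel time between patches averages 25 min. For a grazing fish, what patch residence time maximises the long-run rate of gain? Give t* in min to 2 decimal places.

Maximise g(t)/(T+t): set derivative to zero → g'(t)(T+t) = g(t).
g'(t) = 0.72·295·t^-0.28. Setting 0.72·295·t^-0.28 = 295·t^0.72/(25+t) gives 0.72(25+t) = t, so 0.28·t = 0.72×25.
t* = 0.72×25/0.28 = 64.29 min.

64.29 min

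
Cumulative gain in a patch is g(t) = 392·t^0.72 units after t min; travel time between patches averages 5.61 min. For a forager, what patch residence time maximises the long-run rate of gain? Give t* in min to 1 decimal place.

By the marginal value theorem, leave when the instantaneous gain rate g'(t) equals the habitat-wide average g(t)/(T + t).
g'(t) = 0.72·392·t^-0.28. Setting 0.72·392·t^-0.28 = 392·t^0.72/(5.61+t) gives 0.72(5.61+t) = t, so 0.28·t = 0.72×5.61.
t* = 0.72×5.61/0.28 = 14.43 min.

14.4 min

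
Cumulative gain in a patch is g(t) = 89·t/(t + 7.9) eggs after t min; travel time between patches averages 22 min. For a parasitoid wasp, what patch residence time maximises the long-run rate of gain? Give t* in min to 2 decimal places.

Optimal t* satisfies g'(t*) = g(t*)/(T + t*).
g'(t) = 89·7.9/(t + 7.9)². Setting 89·7.9/(t+7.9)² = 89t/[(t+7.9)(22+t)] gives 7.9(22+t) = t(t+7.9), so t² = 7.9×22 = 173.8.
t* = √173.8 = 13.18 min.

13.18 min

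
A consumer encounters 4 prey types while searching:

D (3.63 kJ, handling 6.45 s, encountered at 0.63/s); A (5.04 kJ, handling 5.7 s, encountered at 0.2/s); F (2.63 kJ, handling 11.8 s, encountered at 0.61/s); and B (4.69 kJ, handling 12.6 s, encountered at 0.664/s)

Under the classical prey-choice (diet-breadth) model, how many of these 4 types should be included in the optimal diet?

Profitabilities (E/h, kJ/s): A 0.884, D 0.563, B 0.372, F 0.223. Add prey in this order while the next type's profitability exceeds the intake rate on those already taken.
Rate on top 1: 0.471. D: 0.563 > 0.471 → include.
Rate on top 2: 0.5311. B: 0.372 < 0.5311 → exclude; stop.
Optimal diet: A, D — 2 of 4 types.

2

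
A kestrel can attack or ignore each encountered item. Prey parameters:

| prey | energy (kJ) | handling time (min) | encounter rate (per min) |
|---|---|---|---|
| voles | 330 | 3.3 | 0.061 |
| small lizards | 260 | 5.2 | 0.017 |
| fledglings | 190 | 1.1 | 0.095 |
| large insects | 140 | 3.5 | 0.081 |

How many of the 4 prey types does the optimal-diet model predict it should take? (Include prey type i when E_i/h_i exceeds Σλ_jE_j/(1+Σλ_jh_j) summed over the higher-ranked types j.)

4

Profitabilities (E/h, kJ/min): fledglings 173, voles 100, small lizards 50, large insects 40. Add prey in this order while the next type's profitability exceeds the intake rate on those already taken.
Rate on top 1: 16.34. voles: 100 > 16.34 → include.
Rate on top 2: 29.24. small lizards: 50 > 29.24 → include.
Rate on top 3: 30.56. large insects: 40 > 30.56 → include.
Optimal diet: fledglings, voles, small lizards, large insects — 4 of 4 types.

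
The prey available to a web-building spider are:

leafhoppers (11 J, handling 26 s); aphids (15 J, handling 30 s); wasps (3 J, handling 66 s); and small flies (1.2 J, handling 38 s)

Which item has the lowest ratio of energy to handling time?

In descending order of E/h:
aphids: 15/30 = 0.5 J/s
leafhoppers: 11/26 = 0.423 J/s
wasps: 3/66 = 0.0455 J/s
small flies: 1.2/38 = 0.0316 J/s

small flies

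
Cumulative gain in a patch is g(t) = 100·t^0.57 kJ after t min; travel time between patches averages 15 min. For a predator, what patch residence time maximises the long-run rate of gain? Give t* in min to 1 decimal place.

19.9 min

Optimal t* satisfies g'(t*) = g(t*)/(T + t*).
g'(t) = 0.57·100·t^-0.43. Setting 0.57·100·t^-0.43 = 100·t^0.57/(15+t) gives 0.57(15+t) = t, so 0.43·t = 0.57×15.
t* = 0.57×15/0.43 = 19.88 min.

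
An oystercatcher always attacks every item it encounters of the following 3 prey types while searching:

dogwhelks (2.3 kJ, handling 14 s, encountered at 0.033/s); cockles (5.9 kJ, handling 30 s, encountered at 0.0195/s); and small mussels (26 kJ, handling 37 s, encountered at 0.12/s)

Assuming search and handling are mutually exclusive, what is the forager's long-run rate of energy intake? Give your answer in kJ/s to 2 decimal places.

R = (0.033×2.3 + 0.0195×5.9 + 0.12×26) / (1 + 0.033×14 + 0.0195×30 + 0.12×37) = 3.311/6.487 = 0.5104 kJ/s.

0.51 kJ/s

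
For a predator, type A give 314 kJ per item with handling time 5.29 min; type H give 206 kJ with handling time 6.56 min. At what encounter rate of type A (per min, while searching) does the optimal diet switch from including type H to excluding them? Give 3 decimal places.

0.212 per min

The zero-one rule: include type H iff E₂/h₂ > λE₁/(1+λh₁). Equality gives the switch point.
λE₁h₂ = E₂ + λE₂h₁ ⇒ λ = E₂/(E₁h₂ − E₂h₁) = 206/(2060 − 1090) = 0.2123 per min.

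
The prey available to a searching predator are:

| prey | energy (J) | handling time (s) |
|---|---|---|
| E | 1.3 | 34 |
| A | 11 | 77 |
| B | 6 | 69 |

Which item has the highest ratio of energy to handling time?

In descending order of E/h:
A: 11/77 = 0.143 J/s
B: 6/69 = 0.087 J/s
E: 1.3/34 = 0.0382 J/s

A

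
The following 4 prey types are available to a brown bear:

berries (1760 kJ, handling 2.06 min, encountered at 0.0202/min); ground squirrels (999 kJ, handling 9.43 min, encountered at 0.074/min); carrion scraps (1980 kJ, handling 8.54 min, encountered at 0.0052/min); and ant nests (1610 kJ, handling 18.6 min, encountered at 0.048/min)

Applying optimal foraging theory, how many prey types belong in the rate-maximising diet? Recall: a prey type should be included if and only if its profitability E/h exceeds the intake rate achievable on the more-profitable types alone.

4

Profitabilities (E/h, kJ/min): berries 854, carrion scraps 232, ground squirrels 106, ant nests 86.6. Add prey in this order while the next type's profitability exceeds the intake rate on those already taken.
Rate on top 1: 34.13. carrion scraps: 232 > 34.13 → include.
Rate on top 2: 42.22. ground squirrels: 106 > 42.22 → include.
Rate on top 3: 67.14. ant nests: 86.6 > 67.14 → include.
Optimal diet: berries, carrion scraps, ground squirrels, ant nests — 4 of 4 types.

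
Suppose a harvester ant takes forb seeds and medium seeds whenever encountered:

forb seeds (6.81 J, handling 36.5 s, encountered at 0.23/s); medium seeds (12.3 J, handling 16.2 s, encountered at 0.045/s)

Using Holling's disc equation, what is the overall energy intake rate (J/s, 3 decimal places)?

0.209 J/s

R = Σλ_iE_i / (1 + Σλ_ih_i)
Numerator: 0.23×6.81 + 0.045×12.3 = 2.12
Denominator: 1 + 0.23×36.5 + 0.045×16.2 = 10.12
R = 2.12/10.12 = 0.2094 J/s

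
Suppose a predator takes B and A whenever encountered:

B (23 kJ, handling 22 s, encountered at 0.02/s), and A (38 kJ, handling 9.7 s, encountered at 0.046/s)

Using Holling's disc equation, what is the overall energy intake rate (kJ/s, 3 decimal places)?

R = Σλ_iE_i / (1 + Σλ_ih_i)
Numerator: 0.02×23 + 0.046×38 = 2.208
Denominator: 1 + 0.02×22 + 0.046×9.7 = 1.886
R = 2.208/1.886 = 1.171 kJ/s

1.171 kJ/s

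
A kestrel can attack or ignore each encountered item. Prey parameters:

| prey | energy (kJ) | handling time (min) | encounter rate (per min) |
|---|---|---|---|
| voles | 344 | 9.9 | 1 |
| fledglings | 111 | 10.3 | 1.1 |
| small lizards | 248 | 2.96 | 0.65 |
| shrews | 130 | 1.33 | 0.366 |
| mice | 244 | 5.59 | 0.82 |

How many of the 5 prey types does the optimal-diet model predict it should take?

2

Rank by E/h (kJ/min): shrews 97.7, small lizards 83.8, mice 43.6, voles 34.7, fledglings 10.8. Include each in turn until the next type's E/h falls below the running intake rate.
Rate on top 1: 32. small lizards: 83.8 > 32 → include.
Rate on top 2: 61.21. mice: 43.6 < 61.21 → exclude; stop.
Optimal diet: shrews, small lizards — 2 of 5 types.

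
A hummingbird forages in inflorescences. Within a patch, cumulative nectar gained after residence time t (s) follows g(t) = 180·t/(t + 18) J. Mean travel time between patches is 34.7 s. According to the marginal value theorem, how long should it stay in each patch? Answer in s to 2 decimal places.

By the marginal value theorem, leave when the instantaneous gain rate g'(t) equals the habitat-wide average g(t)/(T + t).
g'(t) = 180·18/(t + 18)². Setting 180·18/(t+18)² = 180t/[(t+18)(34.7+t)] gives 18(34.7+t) = t(t+18), so t² = 18×34.7 = 624.6.
t* = √624.6 = 24.99 s.

24.99 s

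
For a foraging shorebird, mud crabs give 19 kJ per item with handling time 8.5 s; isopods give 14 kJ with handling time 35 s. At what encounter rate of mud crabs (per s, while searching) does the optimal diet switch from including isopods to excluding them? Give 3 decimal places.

0.026 per s

At the threshold, the rate on mud crabs alone equals the profitability of isopods: λ·19/(1 + λ·8.5) = 14/35 = 0.4.
Rearranging, λ(19 − 0.4×8.5) = 0.4, so λ = 0.4/15.6 = 0.02564 per s.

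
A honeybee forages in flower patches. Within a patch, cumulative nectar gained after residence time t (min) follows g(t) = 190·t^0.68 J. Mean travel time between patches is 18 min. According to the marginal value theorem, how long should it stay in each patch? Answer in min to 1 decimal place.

38.3 min

Maximise g(t)/(T+t): set derivative to zero → g'(t)(T+t) = g(t).
g'(t) = 0.68·190·t^-0.32. Setting 0.68·190·t^-0.32 = 190·t^0.68/(18+t) gives 0.68(18+t) = t, so 0.32·t = 0.68×18.
t* = 0.68×18/0.32 = 38.25 min.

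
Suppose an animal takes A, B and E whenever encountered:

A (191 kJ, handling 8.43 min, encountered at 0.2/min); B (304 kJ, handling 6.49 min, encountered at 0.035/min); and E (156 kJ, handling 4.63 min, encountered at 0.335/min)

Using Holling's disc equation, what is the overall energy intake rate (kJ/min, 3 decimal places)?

R = Σλ_iE_i / (1 + Σλ_ih_i)
Numerator: 0.2×191 + 0.035×304 + 0.335×156 = 101.1
Denominator: 1 + 0.2×8.43 + 0.035×6.49 + 0.335×4.63 = 4.464
R = 101.1/4.464 = 22.65 kJ/min

22.647 kJ/min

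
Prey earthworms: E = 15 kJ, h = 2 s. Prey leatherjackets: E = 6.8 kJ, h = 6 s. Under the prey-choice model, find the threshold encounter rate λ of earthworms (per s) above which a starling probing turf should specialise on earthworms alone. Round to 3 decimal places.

At the threshold, the rate on earthworms alone equals the profitability of leatherjackets: λ·15/(1 + λ·2) = 6.8/6 = 1.133.
Rearranging, λ(15 − 1.133×2) = 1.133, so λ = 1.133/12.73 = 0.08901 per s.

0.089 per s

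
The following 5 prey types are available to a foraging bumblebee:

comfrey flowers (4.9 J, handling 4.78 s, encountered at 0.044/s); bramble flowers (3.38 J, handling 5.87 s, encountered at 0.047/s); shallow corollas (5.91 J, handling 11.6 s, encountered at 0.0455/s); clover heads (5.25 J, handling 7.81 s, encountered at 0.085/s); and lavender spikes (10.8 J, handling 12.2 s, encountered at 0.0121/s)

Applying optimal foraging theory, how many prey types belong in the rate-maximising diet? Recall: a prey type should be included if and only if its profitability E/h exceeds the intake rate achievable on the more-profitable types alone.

5

Rank by E/h (J/s): comfrey flowers 1.03, lavender spikes 0.885, clover heads 0.672, bramble flowers 0.576, shallow corollas 0.509. Include each in turn until the next type's E/h falls below the running intake rate.
Rate on top 1: 0.1781. lavender spikes: 0.885 > 0.1781 → include.
Rate on top 2: 0.255. clover heads: 0.672 > 0.255 → include.
Rate on top 3: 0.392. bramble flowers: 0.576 > 0.392 → include.
Rate on top 4: 0.4141. shallow corollas: 0.509 > 0.4141 → include.
Optimal diet: comfrey flowers, lavender spikes, clover heads, bramble flowers, shallow corollas — 5 of 5 types.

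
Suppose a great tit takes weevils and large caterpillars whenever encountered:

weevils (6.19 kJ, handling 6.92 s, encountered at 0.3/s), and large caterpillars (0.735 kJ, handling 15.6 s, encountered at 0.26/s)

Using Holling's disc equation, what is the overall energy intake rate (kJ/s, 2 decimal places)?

R = Σλ_iE_i / (1 + Σλ_ih_i)
Numerator: 0.3×6.19 + 0.26×0.735 = 2.048
Denominator: 1 + 0.3×6.92 + 0.26×15.6 = 7.132
R = 2.048/7.132 = 0.2872 kJ/s

0.29 kJ/s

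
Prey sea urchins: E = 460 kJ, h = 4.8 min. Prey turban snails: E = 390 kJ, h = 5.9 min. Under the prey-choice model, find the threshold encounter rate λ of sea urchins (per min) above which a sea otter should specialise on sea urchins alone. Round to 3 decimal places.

The zero-one rule: include turban snails iff E₂/h₂ > λE₁/(1+λh₁). Equality gives the switch point.
λE₁h₂ = E₂ + λE₂h₁ ⇒ λ = E₂/(E₁h₂ − E₂h₁) = 390/(2714 − 1872) = 0.4632 per min.

0.463 per min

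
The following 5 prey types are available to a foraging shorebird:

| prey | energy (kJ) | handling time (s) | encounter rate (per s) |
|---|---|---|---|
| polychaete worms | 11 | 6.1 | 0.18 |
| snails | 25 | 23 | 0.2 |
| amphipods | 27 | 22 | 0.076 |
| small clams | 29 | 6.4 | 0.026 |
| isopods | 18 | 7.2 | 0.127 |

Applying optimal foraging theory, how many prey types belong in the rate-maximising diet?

Rank by E/h (kJ/s): small clams 4.53, isopods 2.5, polychaete worms 1.8, amphipods 1.23, snails 1.09. Include each in turn until the next type's E/h falls below the running intake rate.
Rate on top 1: 0.6464. isopods: 2.5 > 0.6464 → include.
Rate on top 2: 1.461. polychaete worms: 1.8 > 1.461 → include.
Rate on top 3: 1.579. amphipods: 1.23 < 1.579 → exclude; stop.
Optimal diet: small clams, isopods, polychaete worms — 3 of 5 types.

3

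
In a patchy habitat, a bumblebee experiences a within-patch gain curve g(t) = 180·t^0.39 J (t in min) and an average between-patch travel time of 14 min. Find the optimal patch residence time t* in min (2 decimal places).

8.95 min

Maximise g(t)/(T+t): set derivative to zero → g'(t)(T+t) = g(t).
g'(t) = 0.39·180·t^-0.61. Setting 0.39·180·t^-0.61 = 180·t^0.39/(14+t) gives 0.39(14+t) = t, so 0.61·t = 0.39×14.
t* = 0.39×14/0.61 = 8.951 min.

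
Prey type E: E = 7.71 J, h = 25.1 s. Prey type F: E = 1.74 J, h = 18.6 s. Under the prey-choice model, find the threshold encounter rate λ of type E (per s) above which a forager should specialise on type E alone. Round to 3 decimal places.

At the threshold, the rate on type E alone equals the profitability of type F: λ·7.71/(1 + λ·25.1) = 1.74/18.6 = 0.09355.
Rearranging, λ(7.71 − 0.09355×25.1) = 0.09355, so λ = 0.09355/5.362 = 0.01745 per s.

0.017 per s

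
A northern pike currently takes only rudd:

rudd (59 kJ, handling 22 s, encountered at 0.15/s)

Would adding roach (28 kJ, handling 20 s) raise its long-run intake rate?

No

On rudd alone, R = ΣλE/(1+Σλh) = 8.85/4.3 = 2.058 kJ/s.
roach: E/h = 28/20 = 1.4 kJ/s.
1.4 < 2.058, so adding roach would lower the average — exclude it.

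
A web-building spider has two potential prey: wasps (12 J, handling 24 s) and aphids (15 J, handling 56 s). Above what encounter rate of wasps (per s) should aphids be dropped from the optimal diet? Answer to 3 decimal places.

The zero-one rule: include aphids iff E₂/h₂ > λE₁/(1+λh₁). Equality gives the switch point.
λE₁h₂ = E₂ + λE₂h₁ ⇒ λ = E₂/(E₁h₂ − E₂h₁) = 15/(672 − 360) = 0.04808 per s.

0.048 per s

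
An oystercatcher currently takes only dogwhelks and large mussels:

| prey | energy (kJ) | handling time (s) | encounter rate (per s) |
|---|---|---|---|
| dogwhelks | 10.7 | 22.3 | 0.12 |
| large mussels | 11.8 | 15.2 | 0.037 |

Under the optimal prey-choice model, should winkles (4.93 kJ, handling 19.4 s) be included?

On dogwhelks and large mussels alone, R = ΣλE/(1+Σλh) = 1.721/4.238 = 0.406 kJ/s.
winkles: E/h = 4.93/19.4 = 0.2541 kJ/s.
Since 0.2541 < R, time spent handling winkles is better spent searching.

No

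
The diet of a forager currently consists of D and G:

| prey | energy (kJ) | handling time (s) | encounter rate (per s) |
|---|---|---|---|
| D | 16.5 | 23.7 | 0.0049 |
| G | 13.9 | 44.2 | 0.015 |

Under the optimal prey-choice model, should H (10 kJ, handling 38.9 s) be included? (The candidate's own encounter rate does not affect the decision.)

Yes

Intake rate on the current diet: R = (0.0049×16.5 + 0.015×13.9) / (1 + 0.0049×23.7 + 0.015×44.2) = 0.2893/1.779 = 0.1626 kJ/s.
Profitability of H: 10/38.9 = 0.2571 kJ/s.
0.2571 > 0.1626, so adding H raises the average — include it.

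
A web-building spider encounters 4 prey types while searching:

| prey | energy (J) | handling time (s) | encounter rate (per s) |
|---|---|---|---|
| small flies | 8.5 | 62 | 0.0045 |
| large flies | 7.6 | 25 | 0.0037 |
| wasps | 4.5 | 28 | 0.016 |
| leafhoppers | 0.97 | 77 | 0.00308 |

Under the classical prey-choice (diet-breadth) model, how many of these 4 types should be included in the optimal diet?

3

E/h in descending order: large flies 0.304, wasps 0.161, small flies 0.137, leafhoppers 0.0126 J/s. The optimal diet is the largest prefix of this list for which every included type satisfies E_i/h_i > R on the types above it.
Rate on top 1: 0.02574. wasps: 0.161 > 0.02574 → include.
Rate on top 2: 0.06499. small flies: 0.137 > 0.06499 → include.
Rate on top 3: 0.07605. leafhoppers: 0.0126 < 0.07605 → exclude; stop.
Optimal diet: large flies, wasps, small flies — 3 of 4 types.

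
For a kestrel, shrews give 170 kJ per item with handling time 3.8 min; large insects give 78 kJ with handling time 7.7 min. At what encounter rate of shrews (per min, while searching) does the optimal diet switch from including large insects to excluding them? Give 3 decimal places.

0.077 per min

Drop large insects once their profitability E₂/h₂ falls below the rate achievable on shrews alone: E₂/h₂ = λE₁/(1 + λh₁).
Solve for λ: λE₁h₂ = E₂(1 + λh₁) → λ(E₁h₂ − E₂h₁) = E₂ → λ = E₂/(E₁h₂ − E₂h₁).
λ = 78/(170×7.7 − 78×3.8) = 78/1013 = 0.07703 per min.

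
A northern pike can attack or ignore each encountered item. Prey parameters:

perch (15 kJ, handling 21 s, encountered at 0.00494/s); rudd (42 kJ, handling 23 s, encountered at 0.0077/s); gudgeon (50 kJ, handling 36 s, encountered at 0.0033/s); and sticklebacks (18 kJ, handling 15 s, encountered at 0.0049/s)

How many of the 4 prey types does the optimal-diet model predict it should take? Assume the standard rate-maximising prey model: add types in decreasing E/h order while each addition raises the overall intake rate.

Profitabilities (E/h, kJ/s): rudd 1.83, gudgeon 1.39, sticklebacks 1.2, perch 0.714. Add prey in this order while the next type's profitability exceeds the intake rate on those already taken.
Rate on top 1: 0.2747. gudgeon: 1.39 > 0.2747 → include.
Rate on top 2: 0.3769. sticklebacks: 1.2 > 0.3769 → include.
Rate on top 3: 0.4211. perch: 0.714 > 0.4211 → include.
Optimal diet: rudd, gudgeon, sticklebacks, perch — 4 of 4 types.

4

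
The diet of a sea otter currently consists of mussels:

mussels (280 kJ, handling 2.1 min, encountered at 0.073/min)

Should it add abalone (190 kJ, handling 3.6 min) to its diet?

Yes

Intake rate on the current diet: R = (0.073×280) / (1 + 0.073×2.1) = 20.44/1.153 = 17.72 kJ/min.
abalone: E/h = 190/3.6 = 52.78 kJ/min.
52.78 > 17.72, so adding abalone raises the average — include it.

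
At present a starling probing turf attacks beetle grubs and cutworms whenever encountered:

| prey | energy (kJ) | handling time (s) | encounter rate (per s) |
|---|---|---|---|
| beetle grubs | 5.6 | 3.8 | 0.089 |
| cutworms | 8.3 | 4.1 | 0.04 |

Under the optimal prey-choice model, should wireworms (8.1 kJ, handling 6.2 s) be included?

Yes

Intake rate on the current diet: R = (0.089×5.6 + 0.04×8.3) / (1 + 0.089×3.8 + 0.04×4.1) = 0.8304/1.502 = 0.5528 kJ/s.
wireworms: E/h = 8.1/6.2 = 1.306 kJ/s.
1.306 > 0.5528, so adding wireworms raises the average — include it.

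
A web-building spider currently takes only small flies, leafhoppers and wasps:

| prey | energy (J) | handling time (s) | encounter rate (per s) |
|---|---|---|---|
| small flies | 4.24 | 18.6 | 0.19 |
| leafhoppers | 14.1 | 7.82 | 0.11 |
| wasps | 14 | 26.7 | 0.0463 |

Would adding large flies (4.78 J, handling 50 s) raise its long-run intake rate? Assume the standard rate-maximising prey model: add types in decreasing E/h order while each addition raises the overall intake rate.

No

Intake rate on the current diet: R = (0.19×4.24 + 0.11×14.1 + 0.0463×14) / (1 + 0.19×18.6 + 0.11×7.82 + 0.0463×26.7) = 3.005/6.63 = 0.4532 J/s.
Profitability of large flies: 4.78/50 = 0.0956 J/s.
Since 0.0956 < R, time spent handling large flies is better spent searching.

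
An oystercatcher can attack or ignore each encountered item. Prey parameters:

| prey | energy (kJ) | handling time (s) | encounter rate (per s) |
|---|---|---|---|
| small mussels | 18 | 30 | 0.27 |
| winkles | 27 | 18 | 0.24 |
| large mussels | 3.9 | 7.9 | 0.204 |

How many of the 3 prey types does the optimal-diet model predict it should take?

Rank by E/h (kJ/s): winkles 1.5, small mussels 0.6, large mussels 0.494. Include each in turn until the next type's E/h falls below the running intake rate.
Rate on top 1: 1.218. small mussels: 0.6 < 1.218 → exclude; stop.
Optimal diet: winkles — 1 of 3 types.

1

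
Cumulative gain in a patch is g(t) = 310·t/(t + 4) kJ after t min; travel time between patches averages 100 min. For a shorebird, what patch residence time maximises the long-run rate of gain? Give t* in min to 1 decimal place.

By the marginal value theorem, leave when the instantaneous gain rate g'(t) equals the habitat-wide average g(t)/(T + t).
g'(t) = 310·4/(t + 4)². Setting 310·4/(t+4)² = 310t/[(t+4)(100+t)] gives 4(100+t) = t(t+4), so t² = 4×100 = 400.
t* = √400 = 20 min.

20.0 min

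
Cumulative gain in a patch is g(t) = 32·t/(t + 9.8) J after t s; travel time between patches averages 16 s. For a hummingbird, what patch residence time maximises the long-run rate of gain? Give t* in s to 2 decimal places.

12.52 s

Maximise g(t)/(T+t): set derivative to zero → g'(t)(T+t) = g(t).
g'(t) = 32·9.8/(t + 9.8)². Setting 32·9.8/(t+9.8)² = 32t/[(t+9.8)(16+t)] gives 9.8(16+t) = t(t+9.8), so t² = 9.8×16 = 156.8.
t* = √156.8 = 12.52 s.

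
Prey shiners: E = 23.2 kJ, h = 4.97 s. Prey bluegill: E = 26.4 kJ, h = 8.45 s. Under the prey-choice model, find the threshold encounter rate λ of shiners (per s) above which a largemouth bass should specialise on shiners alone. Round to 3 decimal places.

0.407 per s

Drop bluegill once their profitability E₂/h₂ falls below the rate achievable on shiners alone: E₂/h₂ = λE₁/(1 + λh₁).
Solve for λ: λE₁h₂ = E₂(1 + λh₁) → λ(E₁h₂ − E₂h₁) = E₂ → λ = E₂/(E₁h₂ − E₂h₁).
λ = 26.4/(23.2×8.45 − 26.4×4.97) = 26.4/64.83 = 0.4072 per s.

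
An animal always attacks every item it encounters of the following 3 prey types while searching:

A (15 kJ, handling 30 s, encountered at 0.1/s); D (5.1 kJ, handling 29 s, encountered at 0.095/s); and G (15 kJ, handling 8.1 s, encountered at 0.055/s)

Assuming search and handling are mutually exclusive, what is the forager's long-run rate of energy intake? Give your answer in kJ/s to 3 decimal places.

0.390 kJ/s

R = Σλ_iE_i / (1 + Σλ_ih_i)
Numerator: 0.1×15 + 0.095×5.1 + 0.055×15 = 2.809
Denominator: 1 + 0.1×30 + 0.095×29 + 0.055×8.1 = 7.2
R = 2.809/7.2 = 0.3902 kJ/s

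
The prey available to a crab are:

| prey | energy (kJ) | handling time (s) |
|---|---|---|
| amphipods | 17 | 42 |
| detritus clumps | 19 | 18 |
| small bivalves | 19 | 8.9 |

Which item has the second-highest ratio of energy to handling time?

Profitability E/h (kJ/s): amphipods = 17/42 = 0.405, detritus clumps = 19/18 = 1.06, small bivalves = 19/8.9 = 2.13.
Ranked: small bivalves > detritus clumps > amphipods.

detritus clumps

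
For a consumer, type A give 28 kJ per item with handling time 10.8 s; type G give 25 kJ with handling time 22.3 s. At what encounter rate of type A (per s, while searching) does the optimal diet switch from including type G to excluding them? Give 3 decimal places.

0.071 per s

At the threshold, the rate on type A alone equals the profitability of type G: λ·28/(1 + λ·10.8) = 25/22.3 = 1.121.
Rearranging, λ(28 − 1.121×10.8) = 1.121, so λ = 1.121/15.89 = 0.07054 per s.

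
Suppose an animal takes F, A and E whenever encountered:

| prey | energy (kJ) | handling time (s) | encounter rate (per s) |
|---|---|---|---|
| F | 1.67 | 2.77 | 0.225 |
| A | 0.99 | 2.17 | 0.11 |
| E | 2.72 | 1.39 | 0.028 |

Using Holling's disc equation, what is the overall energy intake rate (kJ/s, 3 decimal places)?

Energy encountered per unit search time: 0.225×1.67 + 0.11×0.99 + 0.028×2.72 = 0.5608 kJ/s.
Handling time per unit search time: 0.225×2.77 + 0.11×2.17 + 0.028×1.39 = 0.9009.
Rate = 0.5608/(1 + 0.9009) = 0.295 kJ/s.

0.295 kJ/s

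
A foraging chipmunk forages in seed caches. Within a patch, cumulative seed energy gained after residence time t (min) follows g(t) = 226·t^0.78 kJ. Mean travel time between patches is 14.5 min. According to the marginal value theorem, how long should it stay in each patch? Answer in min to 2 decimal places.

51.41 min

Optimal t* satisfies g'(t*) = g(t*)/(T + t*).
g'(t) = 0.78·226·t^-0.22. Setting 0.78·226·t^-0.22 = 226·t^0.78/(14.5+t) gives 0.78(14.5+t) = t, so 0.22·t = 0.78×14.5.
t* = 0.78×14.5/0.22 = 51.41 min.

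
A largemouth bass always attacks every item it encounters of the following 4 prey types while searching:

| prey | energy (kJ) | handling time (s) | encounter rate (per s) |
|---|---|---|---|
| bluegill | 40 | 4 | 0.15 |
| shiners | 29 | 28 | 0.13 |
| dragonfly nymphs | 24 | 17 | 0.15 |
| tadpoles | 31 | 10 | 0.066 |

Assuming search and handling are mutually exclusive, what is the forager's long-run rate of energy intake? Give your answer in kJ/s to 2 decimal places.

1.82 kJ/s

R = Σλ_iE_i / (1 + Σλ_ih_i)
Numerator: 0.15×40 + 0.13×29 + 0.15×24 + 0.066×31 = 15.42
Denominator: 1 + 0.15×4 + 0.13×28 + 0.15×17 + 0.066×10 = 8.45
R = 15.42/8.45 = 1.824 kJ/s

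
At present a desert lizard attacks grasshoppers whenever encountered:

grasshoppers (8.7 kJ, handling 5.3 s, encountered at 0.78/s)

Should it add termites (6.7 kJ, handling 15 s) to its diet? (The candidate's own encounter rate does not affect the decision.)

No

On grasshoppers alone, R = ΣλE/(1+Σλh) = 6.786/5.134 = 1.322 kJ/s.
termites: E/h = 6.7/15 = 0.4467 kJ/s.
Since 0.4467 < R, time spent handling termites is better spent searching.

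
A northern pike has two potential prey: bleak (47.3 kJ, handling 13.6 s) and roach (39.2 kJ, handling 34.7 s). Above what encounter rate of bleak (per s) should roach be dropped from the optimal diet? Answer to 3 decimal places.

0.035 per s

The zero-one rule: include roach iff E₂/h₂ > λE₁/(1+λh₁). Equality gives the switch point.
λE₁h₂ = E₂ + λE₂h₁ ⇒ λ = E₂/(E₁h₂ − E₂h₁) = 39.2/(1641 − 533.1) = 0.03537 per s.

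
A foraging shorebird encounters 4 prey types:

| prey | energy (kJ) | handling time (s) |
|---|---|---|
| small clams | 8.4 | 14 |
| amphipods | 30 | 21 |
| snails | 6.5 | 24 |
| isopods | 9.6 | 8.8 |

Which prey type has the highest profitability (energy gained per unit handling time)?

amphipods

Profitability E/h (kJ/s): small clams = 8.4/14 = 0.6, amphipods = 30/21 = 1.43, snails = 6.5/24 = 0.271, isopods = 9.6/8.8 = 1.09.
Ranked: amphipods > isopods > small clams > snails.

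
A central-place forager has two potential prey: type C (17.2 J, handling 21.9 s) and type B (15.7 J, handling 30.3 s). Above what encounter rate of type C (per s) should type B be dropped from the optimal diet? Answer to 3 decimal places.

At the threshold, the rate on type C alone equals the profitability of type B: λ·17.2/(1 + λ·21.9) = 15.7/30.3 = 0.5182.
Rearranging, λ(17.2 − 0.5182×21.9) = 0.5182, so λ = 0.5182/5.852 = 0.08854 per s.

0.089 per s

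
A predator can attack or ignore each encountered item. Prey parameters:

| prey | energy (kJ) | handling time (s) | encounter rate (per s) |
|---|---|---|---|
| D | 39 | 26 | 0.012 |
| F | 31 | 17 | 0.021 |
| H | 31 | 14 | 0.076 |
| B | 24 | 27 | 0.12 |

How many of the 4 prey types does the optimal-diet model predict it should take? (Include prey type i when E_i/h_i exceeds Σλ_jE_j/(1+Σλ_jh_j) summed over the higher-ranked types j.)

E/h in descending order: H 2.21, F 1.82, D 1.5, B 0.889 kJ/s. The optimal diet is the largest prefix of this list for which every included type satisfies E_i/h_i > R on the types above it.
Rate on top 1: 1.141. F: 1.82 > 1.141 → include.
Rate on top 2: 1.242. D: 1.5 > 1.242 → include.
Rate on top 3: 1.271. B: 0.889 < 1.271 → exclude; stop.
Optimal diet: H, F, D — 3 of 4 types.

3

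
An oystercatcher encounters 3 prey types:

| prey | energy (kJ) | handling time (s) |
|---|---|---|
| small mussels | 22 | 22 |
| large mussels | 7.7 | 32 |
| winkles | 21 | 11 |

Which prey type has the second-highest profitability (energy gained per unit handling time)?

Profitability E/h (kJ/s): small mussels = 22/22 = 1, large mussels = 7.7/32 = 0.241, winkles = 21/11 = 1.91.
Ranked: winkles > small mussels > large mussels.

small mussels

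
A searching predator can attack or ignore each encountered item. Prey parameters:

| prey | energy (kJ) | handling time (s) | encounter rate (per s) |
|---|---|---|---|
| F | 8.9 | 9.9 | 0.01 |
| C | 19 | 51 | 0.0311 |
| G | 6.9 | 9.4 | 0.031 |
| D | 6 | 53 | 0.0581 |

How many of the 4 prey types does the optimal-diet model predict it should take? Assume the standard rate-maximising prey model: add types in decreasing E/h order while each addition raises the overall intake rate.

E/h in descending order: F 0.899, G 0.734, C 0.373, D 0.113 kJ/s. The optimal diet is the largest prefix of this list for which every included type satisfies E_i/h_i > R on the types above it.
Rate on top 1: 0.08098. G: 0.734 > 0.08098 → include.
Rate on top 2: 0.2179. C: 0.373 > 0.2179 → include.
Rate on top 3: 0.3003. D: 0.113 < 0.3003 → exclude; stop.
Optimal diet: F, G, C — 3 of 4 types.

3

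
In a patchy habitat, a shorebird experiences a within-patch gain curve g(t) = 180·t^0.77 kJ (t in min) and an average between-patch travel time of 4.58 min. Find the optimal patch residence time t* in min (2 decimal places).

By the marginal value theorem, leave when the instantaneous gain rate g'(t) equals the habitat-wide average g(t)/(T + t).
g'(t) = 0.77·180·t^-0.23. Setting 0.77·180·t^-0.23 = 180·t^0.77/(4.58+t) gives 0.77(4.58+t) = t, so 0.23·t = 0.77×4.58.
t* = 0.77×4.58/0.23 = 15.33 min.

15.33 min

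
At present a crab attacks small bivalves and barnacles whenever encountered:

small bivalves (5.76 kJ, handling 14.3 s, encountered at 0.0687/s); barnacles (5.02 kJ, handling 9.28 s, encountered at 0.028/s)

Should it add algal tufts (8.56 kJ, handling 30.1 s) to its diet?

Current rate: (0.0687×5.76 + 0.028×5.02)/(1 + 0.0687×14.3 + 0.028×9.28) = 0.2392 kJ/s.
algal tufts: E/h = 8.56/30.1 = 0.2844 kJ/s.
0.2844 > 0.2392, so adding algal tufts raises the average — include it.

Yes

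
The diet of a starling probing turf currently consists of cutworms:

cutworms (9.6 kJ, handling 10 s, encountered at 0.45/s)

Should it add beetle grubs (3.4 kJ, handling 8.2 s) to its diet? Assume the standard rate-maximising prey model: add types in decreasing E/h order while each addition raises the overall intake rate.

No

Intake rate on the current diet: R = (0.45×9.6) / (1 + 0.45×10) = 4.32/5.5 = 0.7855 kJ/s.
Profitability of beetle grubs: 3.4/8.2 = 0.4146 kJ/s.
0.4146 < 0.7855, so adding beetle grubs would lower the average — exclude it.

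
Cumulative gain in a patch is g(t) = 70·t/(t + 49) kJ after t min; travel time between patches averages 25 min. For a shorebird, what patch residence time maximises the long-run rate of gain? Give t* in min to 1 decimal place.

Optimal t* satisfies g'(t*) = g(t*)/(T + t*).
g'(t) = 70·49/(t + 49)². Setting 70·49/(t+49)² = 70t/[(t+49)(25+t)] gives 49(25+t) = t(t+49), so t² = 49×25 = 1225.
t* = √1225 = 35 min.

35.0 min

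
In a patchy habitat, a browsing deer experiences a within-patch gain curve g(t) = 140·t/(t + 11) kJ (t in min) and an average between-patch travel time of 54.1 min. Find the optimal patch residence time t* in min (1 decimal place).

24.4 min

By the marginal value theorem, leave when the instantaneous gain rate g'(t) equals the habitat-wide average g(t)/(T + t).
g'(t) = 140·11/(t + 11)². Setting 140·11/(t+11)² = 140t/[(t+11)(54.1+t)] gives 11(54.1+t) = t(t+11), so t² = 11×54.1 = 595.1.
t* = √595.1 = 24.39 min.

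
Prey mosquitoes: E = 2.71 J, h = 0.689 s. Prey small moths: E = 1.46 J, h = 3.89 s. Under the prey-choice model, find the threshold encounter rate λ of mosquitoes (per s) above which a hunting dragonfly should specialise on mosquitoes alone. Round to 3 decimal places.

At the threshold, the rate on mosquitoes alone equals the profitability of small moths: λ·2.71/(1 + λ·0.689) = 1.46/3.89 = 0.3753.
Rearranging, λ(2.71 − 0.3753×0.689) = 0.3753, so λ = 0.3753/2.451 = 0.1531 per s.

0.153 per s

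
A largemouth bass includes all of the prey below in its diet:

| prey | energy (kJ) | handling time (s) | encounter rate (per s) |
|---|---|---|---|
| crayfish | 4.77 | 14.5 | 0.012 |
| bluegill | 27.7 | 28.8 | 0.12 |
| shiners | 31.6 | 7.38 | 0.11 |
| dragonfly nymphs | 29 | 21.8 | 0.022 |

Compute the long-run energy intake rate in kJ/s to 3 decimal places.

R = Σλ_iE_i / (1 + Σλ_ih_i)
Numerator: 0.012×4.77 + 0.12×27.7 + 0.11×31.6 + 0.022×29 = 7.495
Denominator: 1 + 0.012×14.5 + 0.12×28.8 + 0.11×7.38 + 0.022×21.8 = 5.921
R = 7.495/5.921 = 1.266 kJ/s

1.266 kJ/s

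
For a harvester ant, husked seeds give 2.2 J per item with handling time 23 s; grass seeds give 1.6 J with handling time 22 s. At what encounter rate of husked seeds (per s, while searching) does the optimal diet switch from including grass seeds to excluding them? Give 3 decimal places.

0.138 per s

Drop grass seeds once their profitability E₂/h₂ falls below the rate achievable on husked seeds alone: E₂/h₂ = λE₁/(1 + λh₁).
Solve for λ: λE₁h₂ = E₂(1 + λh₁) → λ(E₁h₂ − E₂h₁) = E₂ → λ = E₂/(E₁h₂ − E₂h₁).
λ = 1.6/(2.2×22 − 1.6×23) = 1.6/11.6 = 0.1379 per s.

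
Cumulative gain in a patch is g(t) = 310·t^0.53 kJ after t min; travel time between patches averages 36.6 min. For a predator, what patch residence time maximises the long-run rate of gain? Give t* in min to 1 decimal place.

Maximise g(t)/(T+t): set derivative to zero → g'(t)(T+t) = g(t).
g'(t) = 0.53·310·t^-0.47. Setting 0.53·310·t^-0.47 = 310·t^0.53/(36.6+t) gives 0.53(36.6+t) = t, so 0.47·t = 0.53×36.6.
t* = 0.53×36.6/0.47 = 41.27 min.

41.3 min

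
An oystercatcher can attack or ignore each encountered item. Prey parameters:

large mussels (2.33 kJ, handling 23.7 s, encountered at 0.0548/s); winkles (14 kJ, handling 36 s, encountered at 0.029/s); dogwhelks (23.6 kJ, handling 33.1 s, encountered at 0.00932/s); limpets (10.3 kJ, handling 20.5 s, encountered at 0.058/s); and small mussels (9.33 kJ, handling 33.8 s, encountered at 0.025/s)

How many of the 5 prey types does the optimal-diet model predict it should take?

3

Profitabilities (E/h, kJ/s): dogwhelks 0.713, limpets 0.502, winkles 0.389, small mussels 0.276, large mussels 0.0983. Add prey in this order while the next type's profitability exceeds the intake rate on those already taken.
Rate on top 1: 0.1681. limpets: 0.502 > 0.1681 → include.
Rate on top 2: 0.3273. winkles: 0.389 > 0.3273 → include.
Rate on top 3: 0.3454. small mussels: 0.276 < 0.3454 → exclude; stop.
Optimal diet: dogwhelks, limpets, winkles — 3 of 5 types.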